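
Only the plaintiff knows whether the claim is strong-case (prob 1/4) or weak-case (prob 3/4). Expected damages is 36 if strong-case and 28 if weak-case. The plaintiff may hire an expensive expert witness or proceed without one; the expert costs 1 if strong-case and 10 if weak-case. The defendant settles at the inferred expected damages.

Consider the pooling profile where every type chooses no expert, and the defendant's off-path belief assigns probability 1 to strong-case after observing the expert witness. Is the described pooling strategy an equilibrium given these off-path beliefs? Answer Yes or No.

No

On path, the defendant holds the prior and pays 1/4·36 + 3/4·28 = 30. Off path (the expert witness), believing strong-case, it pays 36.
strong-case: no expert nets 30; the expert witness nets 36 − 1 = 35. strong-case would deviate.
weak-case: no expert nets 30; the expert witness nets 36 − 10 = 26. weak-case stays.
A type deviates, so pooling fails.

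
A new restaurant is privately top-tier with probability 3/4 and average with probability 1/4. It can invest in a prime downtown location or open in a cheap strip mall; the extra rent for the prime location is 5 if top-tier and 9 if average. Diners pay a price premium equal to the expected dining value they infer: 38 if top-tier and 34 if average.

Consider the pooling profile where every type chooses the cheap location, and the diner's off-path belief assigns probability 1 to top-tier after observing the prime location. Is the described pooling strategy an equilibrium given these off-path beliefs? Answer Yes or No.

On path, the diner holds the prior and pays 3/4·38 + 1/4·34 = 37. Off path (the prime location), believing top-tier, it pays 38.
top-tier: the cheap location nets 37; the prime location nets 38 − 5 = 33. top-tier stays.
average: the cheap location nets 37; the prime location nets 38 − 9 = 29. average stays.
No type deviates, so pooling is sustained.

Yes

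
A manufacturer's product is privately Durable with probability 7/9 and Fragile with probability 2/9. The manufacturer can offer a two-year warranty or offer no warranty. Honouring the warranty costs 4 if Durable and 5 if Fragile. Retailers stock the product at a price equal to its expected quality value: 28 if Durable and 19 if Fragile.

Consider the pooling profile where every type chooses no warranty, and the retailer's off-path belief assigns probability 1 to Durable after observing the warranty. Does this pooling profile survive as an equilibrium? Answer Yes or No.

On path, the retailer holds the prior and pays 7/9·28 + 2/9·19 = 26. Off path (the warranty), believing Durable, it pays 28.
Durable: no warranty nets 26; the warranty nets 28 − 4 = 24. Durable stays.
Fragile: no warranty nets 26; the warranty nets 28 − 5 = 23. Fragile stays.
No type deviates, so pooling is sustained.

Yes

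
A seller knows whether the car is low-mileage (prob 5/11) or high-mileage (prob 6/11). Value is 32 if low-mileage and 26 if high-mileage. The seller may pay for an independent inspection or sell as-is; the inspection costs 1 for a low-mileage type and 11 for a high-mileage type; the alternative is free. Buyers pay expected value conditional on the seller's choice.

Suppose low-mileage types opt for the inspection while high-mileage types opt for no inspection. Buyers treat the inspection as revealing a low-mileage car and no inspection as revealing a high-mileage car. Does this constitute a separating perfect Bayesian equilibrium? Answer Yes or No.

Yes

Under these beliefs, the inspection earns price 32 and no inspection earns price 26.
low-mileage: the inspection nets 32 − 1 = 31; no inspection nets 26. low-mileage prefers the inspection.
high-mileage: the inspection nets 32 − 11 = 21; no inspection nets 26. high-mileage prefers no inspection.
Neither type deviates, so the separating profile is an equilibrium.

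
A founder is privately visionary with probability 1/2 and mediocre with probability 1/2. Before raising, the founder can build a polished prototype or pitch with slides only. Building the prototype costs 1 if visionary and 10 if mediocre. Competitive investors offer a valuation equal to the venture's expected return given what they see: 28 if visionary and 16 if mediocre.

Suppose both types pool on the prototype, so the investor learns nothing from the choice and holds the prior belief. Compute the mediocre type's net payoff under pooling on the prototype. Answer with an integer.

Pooled valuation = 1/2·28 + 1/2·16 = 22.
mediocre pays cost 10 for the prototype, so net payoff = 22 − 10 = 12.

12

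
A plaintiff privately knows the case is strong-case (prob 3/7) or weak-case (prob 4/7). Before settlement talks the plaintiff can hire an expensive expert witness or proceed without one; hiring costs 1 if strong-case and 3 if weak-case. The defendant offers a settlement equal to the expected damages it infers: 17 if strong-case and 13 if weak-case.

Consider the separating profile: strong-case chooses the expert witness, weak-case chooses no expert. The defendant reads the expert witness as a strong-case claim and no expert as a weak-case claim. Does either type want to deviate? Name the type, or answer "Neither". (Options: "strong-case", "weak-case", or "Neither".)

The expert witness pays 17; no expert pays 13.
strong-case: assigned the expert witness, nets 17 − 1 = 16; deviating to no expert nets 13.
weak-case: assigned no expert, nets 13; deviating to the expert witness nets 17 − 3 = 14.
The weak-case type gains 1 by deviating.

weak-case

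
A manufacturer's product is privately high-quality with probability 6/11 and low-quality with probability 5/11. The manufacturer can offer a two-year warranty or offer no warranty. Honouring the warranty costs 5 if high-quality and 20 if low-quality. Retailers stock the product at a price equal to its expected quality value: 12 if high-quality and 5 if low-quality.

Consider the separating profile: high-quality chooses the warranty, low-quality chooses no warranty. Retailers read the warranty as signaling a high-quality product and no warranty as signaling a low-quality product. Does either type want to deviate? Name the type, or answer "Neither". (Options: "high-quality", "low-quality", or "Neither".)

Neither

The warranty pays 12; no warranty pays 5.
high-quality: assigned the warranty, nets 12 − 5 = 7; deviating to no warranty nets 5.
low-quality: assigned no warranty, nets 5; deviating to the warranty nets 12 − 20 = -8.
Both types strictly prefer their assigned action; no profitable deviation.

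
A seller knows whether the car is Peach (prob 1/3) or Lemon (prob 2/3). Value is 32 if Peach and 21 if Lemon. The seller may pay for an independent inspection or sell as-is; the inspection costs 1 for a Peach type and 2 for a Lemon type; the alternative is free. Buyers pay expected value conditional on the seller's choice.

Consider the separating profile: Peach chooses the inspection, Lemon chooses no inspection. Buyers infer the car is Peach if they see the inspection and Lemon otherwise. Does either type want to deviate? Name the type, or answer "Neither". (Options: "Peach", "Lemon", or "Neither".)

The inspection pays 32; no inspection pays 21.
Peach: assigned the inspection, nets 32 − 1 = 31; deviating to no inspection nets 21.
Lemon: assigned no inspection, nets 21; deviating to the inspection nets 32 − 2 = 30.
The Lemon type gains 9 by deviating.

Lemon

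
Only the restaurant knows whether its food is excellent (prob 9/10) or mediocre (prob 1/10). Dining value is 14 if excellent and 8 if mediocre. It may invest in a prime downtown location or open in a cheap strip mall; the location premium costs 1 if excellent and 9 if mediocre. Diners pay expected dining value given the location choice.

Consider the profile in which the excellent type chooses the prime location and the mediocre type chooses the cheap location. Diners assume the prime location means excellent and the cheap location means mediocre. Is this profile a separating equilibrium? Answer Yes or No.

Under these beliefs, the prime location earns price premium 14 and the cheap location earns price premium 8.
excellent: the prime location nets 14 − 1 = 13; the cheap location nets 8. excellent prefers the prime location.
mediocre: the prime location nets 14 − 9 = 5; the cheap location nets 8. mediocre prefers the cheap location.
Neither type deviates, so the separating profile is an equilibrium.

Yes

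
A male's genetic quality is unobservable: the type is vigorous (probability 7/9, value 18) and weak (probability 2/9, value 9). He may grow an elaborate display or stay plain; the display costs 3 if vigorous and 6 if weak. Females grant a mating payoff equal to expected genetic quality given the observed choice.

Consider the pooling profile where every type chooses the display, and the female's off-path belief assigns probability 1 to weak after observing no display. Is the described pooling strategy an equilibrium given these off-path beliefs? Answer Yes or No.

Yes

On path, the female holds the prior and pays 7/9·18 + 2/9·9 = 16. Off path (no display), believing weak, it pays 9.
vigorous: the display nets 16 − 3 = 13; no display nets 9. vigorous stays.
weak: the display nets 16 − 6 = 10; no display nets 9. weak stays.
No type deviates, so pooling is sustained.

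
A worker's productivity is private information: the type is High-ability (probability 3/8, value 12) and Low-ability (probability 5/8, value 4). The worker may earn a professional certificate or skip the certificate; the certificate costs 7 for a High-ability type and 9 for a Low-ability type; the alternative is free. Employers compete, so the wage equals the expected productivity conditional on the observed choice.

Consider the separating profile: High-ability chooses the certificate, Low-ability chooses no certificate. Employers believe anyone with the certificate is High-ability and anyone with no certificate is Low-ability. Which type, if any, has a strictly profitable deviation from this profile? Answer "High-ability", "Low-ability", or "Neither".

The certificate pays 12; no certificate pays 4.
High-ability: assigned the certificate, nets 12 − 7 = 5; deviating to no certificate nets 4.
Low-ability: assigned no certificate, nets 4; deviating to the certificate nets 12 − 9 = 3.
Both types strictly prefer their assigned action; no profitable deviation.

Neither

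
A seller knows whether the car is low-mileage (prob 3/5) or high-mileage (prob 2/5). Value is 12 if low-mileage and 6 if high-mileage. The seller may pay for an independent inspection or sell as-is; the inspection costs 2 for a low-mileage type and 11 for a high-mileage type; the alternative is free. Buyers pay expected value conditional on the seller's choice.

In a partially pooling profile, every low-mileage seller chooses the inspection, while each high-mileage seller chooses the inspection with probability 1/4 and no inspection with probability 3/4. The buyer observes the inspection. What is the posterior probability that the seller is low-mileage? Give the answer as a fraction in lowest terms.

P(the inspection) = (3/5)·1 + (2/5)·(1/4) = 7/10.
By Bayes' rule, P(low-mileage | the inspection) = (3/5) / (7/10) = 6/7.

6/7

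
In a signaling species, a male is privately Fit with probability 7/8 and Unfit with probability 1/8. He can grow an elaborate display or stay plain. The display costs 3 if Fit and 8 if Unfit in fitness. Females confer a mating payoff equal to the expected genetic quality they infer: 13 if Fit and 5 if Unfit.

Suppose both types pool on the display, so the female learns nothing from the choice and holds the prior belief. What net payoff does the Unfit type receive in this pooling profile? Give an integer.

Pooled mating payoff = 7/8·13 + 1/8·5 = 12.
Unfit pays cost 8 for the display, so net payoff = 12 − 8 = 4.

4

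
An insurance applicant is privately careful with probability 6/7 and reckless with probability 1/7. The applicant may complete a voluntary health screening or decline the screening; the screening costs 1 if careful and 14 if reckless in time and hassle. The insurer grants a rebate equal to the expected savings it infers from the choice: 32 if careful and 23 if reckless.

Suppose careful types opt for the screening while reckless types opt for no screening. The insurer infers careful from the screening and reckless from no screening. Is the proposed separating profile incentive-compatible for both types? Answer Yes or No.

Under these beliefs, the screening earns rebate 32 and no screening earns rebate 23.
careful: the screening nets 32 − 1 = 31; no screening nets 23. careful prefers the screening.
reckless: the screening nets 32 − 14 = 18; no screening nets 23. reckless prefers no screening.
Neither type deviates, so the separating profile is an equilibrium.

Yes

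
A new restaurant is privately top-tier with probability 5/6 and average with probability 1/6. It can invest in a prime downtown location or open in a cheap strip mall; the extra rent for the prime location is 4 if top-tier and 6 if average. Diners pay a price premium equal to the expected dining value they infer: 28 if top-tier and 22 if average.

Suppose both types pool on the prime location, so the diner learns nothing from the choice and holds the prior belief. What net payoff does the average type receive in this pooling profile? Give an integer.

Pooled price premium = 5/6·28 + 1/6·22 = 27.
average pays cost 6 for the prime location, so net payoff = 27 − 6 = 21.

21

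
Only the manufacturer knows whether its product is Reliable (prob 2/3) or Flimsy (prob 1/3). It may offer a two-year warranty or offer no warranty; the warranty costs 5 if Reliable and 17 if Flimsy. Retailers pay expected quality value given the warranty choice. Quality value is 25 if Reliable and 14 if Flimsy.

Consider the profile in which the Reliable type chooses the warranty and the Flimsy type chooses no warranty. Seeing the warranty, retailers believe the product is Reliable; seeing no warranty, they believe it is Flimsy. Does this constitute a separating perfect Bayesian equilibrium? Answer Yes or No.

Under these beliefs, the warranty earns price 25 and no warranty earns price 14.
Reliable: the warranty nets 25 − 5 = 20; no warranty nets 14. Reliable prefers the warranty.
Flimsy: the warranty nets 25 − 17 = 8; no warranty nets 14. Flimsy prefers no warranty.
Neither type deviates, so the separating profile is an equilibrium.

Yes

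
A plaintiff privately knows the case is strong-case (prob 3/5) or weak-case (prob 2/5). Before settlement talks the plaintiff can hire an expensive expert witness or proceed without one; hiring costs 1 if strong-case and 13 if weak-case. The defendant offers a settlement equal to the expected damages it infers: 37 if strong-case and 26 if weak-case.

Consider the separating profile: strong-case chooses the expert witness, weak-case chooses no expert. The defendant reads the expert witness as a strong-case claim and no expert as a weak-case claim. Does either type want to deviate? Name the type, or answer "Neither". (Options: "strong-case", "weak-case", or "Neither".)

Neither

The expert witness pays 37; no expert pays 26.
strong-case: assigned the expert witness, nets 37 − 1 = 36; deviating to no expert nets 26.
weak-case: assigned no expert, nets 26; deviating to the expert witness nets 37 − 13 = 24.
Both types strictly prefer their assigned action; no profitable deviation.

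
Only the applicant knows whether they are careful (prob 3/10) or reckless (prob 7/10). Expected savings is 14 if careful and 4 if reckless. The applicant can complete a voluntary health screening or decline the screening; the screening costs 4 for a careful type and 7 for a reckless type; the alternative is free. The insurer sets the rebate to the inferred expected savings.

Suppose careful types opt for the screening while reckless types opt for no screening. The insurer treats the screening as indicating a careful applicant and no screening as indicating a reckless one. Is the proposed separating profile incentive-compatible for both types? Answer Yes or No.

Under these beliefs, the screening earns rebate 14 and no screening earns rebate 4.
careful: the screening nets 14 − 4 = 10; no screening nets 4. careful prefers the screening.
reckless: the screening nets 14 − 7 = 7; no screening nets 4. reckless would deviate to the screening.
reckless has a profitable deviation, so the profile is not an equilibrium.

No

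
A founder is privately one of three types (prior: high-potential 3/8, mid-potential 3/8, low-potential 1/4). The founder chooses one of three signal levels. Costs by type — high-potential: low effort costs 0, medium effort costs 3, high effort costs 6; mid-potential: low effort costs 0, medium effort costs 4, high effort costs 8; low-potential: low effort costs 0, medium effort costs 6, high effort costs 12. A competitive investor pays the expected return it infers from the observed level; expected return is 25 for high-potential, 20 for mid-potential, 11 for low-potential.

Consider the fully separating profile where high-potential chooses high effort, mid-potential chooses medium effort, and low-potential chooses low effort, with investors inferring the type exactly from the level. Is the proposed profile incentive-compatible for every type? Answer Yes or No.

Separating valuations: high effort → 25, medium effort → 20, low effort → 11.
high-potential (assigned high effort): low effort: 11 − 0 = 11; medium effort: 20 − 3 = 17; high effort: 25 − 6 = 19. high-potential stays.
mid-potential (assigned medium effort): low effort: 11 − 0 = 11; medium effort: 20 − 4 = 16; high effort: 25 − 8 = 17. mid-potential prefers high effort.
low-potential (assigned low effort): low effort: 11 − 0 = 11; medium effort: 20 − 6 = 14; high effort: 25 − 12 = 13. low-potential prefers medium effort.
At least one type deviates; the separating profile fails.

No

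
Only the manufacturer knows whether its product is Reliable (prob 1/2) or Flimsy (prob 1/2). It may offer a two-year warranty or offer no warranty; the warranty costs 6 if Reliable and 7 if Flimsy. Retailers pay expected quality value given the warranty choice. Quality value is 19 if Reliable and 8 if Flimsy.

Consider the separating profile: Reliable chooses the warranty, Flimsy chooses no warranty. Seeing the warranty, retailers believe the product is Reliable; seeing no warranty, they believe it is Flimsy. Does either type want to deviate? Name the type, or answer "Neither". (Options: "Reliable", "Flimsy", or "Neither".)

Flimsy

The warranty pays 19; no warranty pays 8.
Reliable: assigned the warranty, nets 19 − 6 = 13; deviating to no warranty nets 8.
Flimsy: assigned no warranty, nets 8; deviating to the warranty nets 19 − 7 = 12.
The Flimsy type gains 4 by deviating.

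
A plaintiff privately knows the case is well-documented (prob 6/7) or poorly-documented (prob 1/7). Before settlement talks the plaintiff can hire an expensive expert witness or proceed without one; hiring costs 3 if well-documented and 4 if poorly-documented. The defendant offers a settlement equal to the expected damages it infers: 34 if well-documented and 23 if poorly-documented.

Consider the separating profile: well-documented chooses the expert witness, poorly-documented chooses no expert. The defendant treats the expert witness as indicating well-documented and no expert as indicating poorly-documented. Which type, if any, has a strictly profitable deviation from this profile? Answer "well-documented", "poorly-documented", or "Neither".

poorly-documented

The expert witness pays 34; no expert pays 23.
well-documented: assigned the expert witness, nets 34 − 3 = 31; deviating to no expert nets 23.
poorly-documented: assigned no expert, nets 23; deviating to the expert witness nets 34 − 4 = 30.
The poorly-documented type gains 7 by deviating.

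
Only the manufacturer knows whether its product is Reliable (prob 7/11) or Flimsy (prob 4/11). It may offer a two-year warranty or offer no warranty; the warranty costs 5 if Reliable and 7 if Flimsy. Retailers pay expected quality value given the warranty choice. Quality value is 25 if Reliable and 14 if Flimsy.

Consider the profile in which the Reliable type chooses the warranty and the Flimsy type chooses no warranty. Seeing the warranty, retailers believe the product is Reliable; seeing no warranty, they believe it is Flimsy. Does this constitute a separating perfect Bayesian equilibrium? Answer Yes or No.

No

Under these beliefs, the warranty earns price 25 and no warranty earns price 14.
Reliable: the warranty nets 25 − 5 = 20; no warranty nets 14. Reliable prefers the warranty.
Flimsy: the warranty nets 25 − 7 = 18; no warranty nets 14. Flimsy would deviate to the warranty.
Flimsy has a profitable deviation, so the profile is not an equilibrium.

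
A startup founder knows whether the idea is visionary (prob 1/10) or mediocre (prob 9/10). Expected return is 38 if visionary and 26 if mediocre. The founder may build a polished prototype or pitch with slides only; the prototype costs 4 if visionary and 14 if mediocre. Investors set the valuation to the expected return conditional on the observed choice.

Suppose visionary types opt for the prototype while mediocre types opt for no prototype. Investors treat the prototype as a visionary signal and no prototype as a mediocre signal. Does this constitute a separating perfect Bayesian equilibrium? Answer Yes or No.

Yes

Under these beliefs, the prototype earns valuation 38 and no prototype earns valuation 26.
visionary: the prototype nets 38 − 4 = 34; no prototype nets 26. visionary prefers the prototype.
mediocre: the prototype nets 38 − 14 = 24; no prototype nets 26. mediocre prefers no prototype.
Neither type deviates, so the separating profile is an equilibrium.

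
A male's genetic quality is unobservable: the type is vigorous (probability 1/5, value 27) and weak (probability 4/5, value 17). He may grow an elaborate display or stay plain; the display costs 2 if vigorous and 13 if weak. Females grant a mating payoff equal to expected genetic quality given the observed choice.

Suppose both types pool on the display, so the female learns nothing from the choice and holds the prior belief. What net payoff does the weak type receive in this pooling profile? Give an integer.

6

Pooled mating payoff = 1/5·27 + 4/5·17 = 19.
weak pays cost 13 for the display, so net payoff = 19 − 13 = 6.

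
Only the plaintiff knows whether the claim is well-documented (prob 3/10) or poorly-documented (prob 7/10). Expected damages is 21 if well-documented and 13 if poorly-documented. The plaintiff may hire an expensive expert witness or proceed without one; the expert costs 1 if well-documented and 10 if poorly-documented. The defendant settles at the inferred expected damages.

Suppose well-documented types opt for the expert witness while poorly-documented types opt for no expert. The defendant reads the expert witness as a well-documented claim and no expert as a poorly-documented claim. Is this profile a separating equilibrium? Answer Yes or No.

Yes

Under these beliefs, the expert witness earns settlement 21 and no expert earns settlement 13.
well-documented: the expert witness nets 21 − 1 = 20; no expert nets 13. well-documented prefers the expert witness.
poorly-documented: the expert witness nets 21 − 10 = 11; no expert nets 13. poorly-documented prefers no expert.
Neither type deviates, so the separating profile is an equilibrium.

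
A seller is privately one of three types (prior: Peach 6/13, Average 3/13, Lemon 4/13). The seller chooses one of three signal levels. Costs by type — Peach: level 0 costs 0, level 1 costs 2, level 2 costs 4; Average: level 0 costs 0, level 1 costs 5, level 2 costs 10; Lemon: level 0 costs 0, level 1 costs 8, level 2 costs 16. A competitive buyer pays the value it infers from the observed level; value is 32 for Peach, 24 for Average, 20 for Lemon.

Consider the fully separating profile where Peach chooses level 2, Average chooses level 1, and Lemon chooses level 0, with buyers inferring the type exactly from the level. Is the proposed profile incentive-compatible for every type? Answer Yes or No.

No

Separating prices: level 2 → 32, level 1 → 24, level 0 → 20.
Peach (assigned level 2): level 0: 20 − 0 = 20; level 1: 24 − 2 = 22; level 2: 32 − 4 = 28. Peach stays.
Average (assigned level 1): level 0: 20 − 0 = 20; level 1: 24 − 5 = 19; level 2: 32 − 10 = 22. Average prefers level 2.
Lemon (assigned level 0): level 0: 20 − 0 = 20; level 1: 24 − 8 = 16; level 2: 32 − 16 = 16. Lemon stays.
At least one type deviates; the separating profile fails.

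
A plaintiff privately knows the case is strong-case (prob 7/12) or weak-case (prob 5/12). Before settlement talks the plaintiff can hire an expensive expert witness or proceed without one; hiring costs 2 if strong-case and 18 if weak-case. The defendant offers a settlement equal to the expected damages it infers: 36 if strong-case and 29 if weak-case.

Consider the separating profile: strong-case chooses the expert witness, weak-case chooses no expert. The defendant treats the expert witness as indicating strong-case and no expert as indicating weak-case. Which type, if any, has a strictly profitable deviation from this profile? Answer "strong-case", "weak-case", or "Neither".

The expert witness pays 36; no expert pays 29.
strong-case: assigned the expert witness, nets 36 − 2 = 34; deviating to no expert nets 29.
weak-case: assigned no expert, nets 29; deviating to the expert witness nets 36 − 18 = 18.
Both types strictly prefer their assigned action; no profitable deviation.

Neither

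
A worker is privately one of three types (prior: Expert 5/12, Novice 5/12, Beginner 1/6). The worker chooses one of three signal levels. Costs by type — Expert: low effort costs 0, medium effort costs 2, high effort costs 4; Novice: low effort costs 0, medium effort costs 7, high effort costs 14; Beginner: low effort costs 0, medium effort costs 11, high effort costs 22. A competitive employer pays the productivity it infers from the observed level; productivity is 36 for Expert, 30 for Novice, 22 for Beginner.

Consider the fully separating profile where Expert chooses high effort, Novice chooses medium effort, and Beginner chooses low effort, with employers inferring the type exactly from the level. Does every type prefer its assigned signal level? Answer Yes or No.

Yes

Separating wages: high effort → 36, medium effort → 30, low effort → 22.
Expert (assigned high effort): low effort: 22 − 0 = 22; medium effort: 30 − 2 = 28; high effort: 36 − 4 = 32. Expert stays.
Novice (assigned medium effort): low effort: 22 − 0 = 22; medium effort: 30 − 7 = 23; high effort: 36 − 14 = 22. Novice stays.
Beginner (assigned low effort): low effort: 22 − 0 = 22; medium effort: 30 − 11 = 19; high effort: 36 − 22 = 14. Beginner stays.
Every type prefers its assigned level; separation holds.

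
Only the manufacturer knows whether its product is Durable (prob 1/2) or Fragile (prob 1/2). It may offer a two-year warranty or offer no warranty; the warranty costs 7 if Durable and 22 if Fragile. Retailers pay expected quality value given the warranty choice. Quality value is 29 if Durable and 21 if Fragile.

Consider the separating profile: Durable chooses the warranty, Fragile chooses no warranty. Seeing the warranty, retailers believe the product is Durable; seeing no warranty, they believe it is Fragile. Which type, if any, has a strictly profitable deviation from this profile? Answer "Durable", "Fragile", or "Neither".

The warranty pays 29; no warranty pays 21.
Durable: assigned the warranty, nets 29 − 7 = 22; deviating to no warranty nets 21.
Fragile: assigned no warranty, nets 21; deviating to the warranty nets 29 − 22 = 7.
Both types strictly prefer their assigned action; no profitable deviation.

Neither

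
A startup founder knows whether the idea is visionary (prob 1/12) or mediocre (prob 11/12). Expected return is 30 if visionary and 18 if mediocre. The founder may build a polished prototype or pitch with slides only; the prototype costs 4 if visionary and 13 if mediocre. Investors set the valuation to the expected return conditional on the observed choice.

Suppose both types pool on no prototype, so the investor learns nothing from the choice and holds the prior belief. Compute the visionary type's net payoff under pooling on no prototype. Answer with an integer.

19

Pooled valuation = 1/12·30 + 11/12·18 = 19.
visionary pays no cost for no prototype, so net payoff = 19.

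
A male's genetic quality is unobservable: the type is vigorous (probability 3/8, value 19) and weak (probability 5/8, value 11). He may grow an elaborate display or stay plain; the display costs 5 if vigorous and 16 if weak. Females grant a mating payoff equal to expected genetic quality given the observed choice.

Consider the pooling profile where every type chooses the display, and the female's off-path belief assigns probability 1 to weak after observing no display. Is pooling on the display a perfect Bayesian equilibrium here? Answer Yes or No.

On path, the female holds the prior and pays 3/8·19 + 5/8·11 = 14. Off path (no display), believing weak, it pays 11.
vigorous: the display nets 14 − 5 = 9; no display nets 11. vigorous would deviate.
weak: the display nets 14 − 16 = -2; no display nets 11. weak would deviate.
A type deviates, so pooling fails.

No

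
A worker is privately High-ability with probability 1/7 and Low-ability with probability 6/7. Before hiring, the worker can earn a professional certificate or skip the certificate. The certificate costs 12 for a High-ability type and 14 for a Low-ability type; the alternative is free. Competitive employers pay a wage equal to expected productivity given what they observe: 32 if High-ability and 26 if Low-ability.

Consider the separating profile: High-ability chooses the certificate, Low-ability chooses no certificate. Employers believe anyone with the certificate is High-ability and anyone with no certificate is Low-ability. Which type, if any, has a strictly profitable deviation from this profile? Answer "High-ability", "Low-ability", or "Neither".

High-ability

The certificate pays 32; no certificate pays 26.
High-ability: assigned the certificate, nets 32 − 12 = 20; deviating to no certificate nets 26.
Low-ability: assigned no certificate, nets 26; deviating to the certificate nets 32 − 14 = 18.
The High-ability type gains 6 by deviating.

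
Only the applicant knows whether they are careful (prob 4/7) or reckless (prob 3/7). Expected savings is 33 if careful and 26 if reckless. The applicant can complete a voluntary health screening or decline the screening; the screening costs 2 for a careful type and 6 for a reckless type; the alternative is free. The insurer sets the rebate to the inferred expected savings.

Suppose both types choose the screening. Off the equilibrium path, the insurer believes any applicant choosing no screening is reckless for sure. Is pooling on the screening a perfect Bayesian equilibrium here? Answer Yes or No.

On path, the insurer holds the prior and pays 4/7·33 + 3/7·26 = 30. Off path (no screening), believing reckless, it pays 26.
careful: the screening nets 30 − 2 = 28; no screening nets 26. careful stays.
reckless: the screening nets 30 − 6 = 24; no screening nets 26. reckless would deviate.
A type deviates, so pooling fails.

No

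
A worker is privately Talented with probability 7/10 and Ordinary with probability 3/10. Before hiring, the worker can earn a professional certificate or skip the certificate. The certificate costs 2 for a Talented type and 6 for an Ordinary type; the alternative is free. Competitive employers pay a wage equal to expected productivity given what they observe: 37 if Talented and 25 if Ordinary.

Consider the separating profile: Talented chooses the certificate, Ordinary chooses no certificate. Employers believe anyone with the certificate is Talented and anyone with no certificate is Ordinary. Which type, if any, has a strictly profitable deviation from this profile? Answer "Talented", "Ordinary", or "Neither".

The certificate pays 37; no certificate pays 25.
Talented: assigned the certificate, nets 37 − 2 = 35; deviating to no certificate nets 25.
Ordinary: assigned no certificate, nets 25; deviating to the certificate nets 37 − 6 = 31.
The Ordinary type gains 6 by deviating.

Ordinary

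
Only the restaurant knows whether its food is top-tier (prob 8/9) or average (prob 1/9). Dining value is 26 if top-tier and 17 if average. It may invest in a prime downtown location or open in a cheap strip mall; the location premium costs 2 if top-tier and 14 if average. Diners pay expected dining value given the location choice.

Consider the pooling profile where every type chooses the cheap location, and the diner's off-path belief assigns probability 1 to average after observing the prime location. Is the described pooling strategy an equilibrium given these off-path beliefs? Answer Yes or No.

Yes

On path, the diner holds the prior and pays 8/9·26 + 1/9·17 = 25. Off path (the prime location), believing average, it pays 17.
top-tier: the cheap location nets 25; the prime location nets 17 − 2 = 15. top-tier stays.
average: the cheap location nets 25; the prime location nets 17 − 14 = 3. average stays.
No type deviates, so pooling is sustained.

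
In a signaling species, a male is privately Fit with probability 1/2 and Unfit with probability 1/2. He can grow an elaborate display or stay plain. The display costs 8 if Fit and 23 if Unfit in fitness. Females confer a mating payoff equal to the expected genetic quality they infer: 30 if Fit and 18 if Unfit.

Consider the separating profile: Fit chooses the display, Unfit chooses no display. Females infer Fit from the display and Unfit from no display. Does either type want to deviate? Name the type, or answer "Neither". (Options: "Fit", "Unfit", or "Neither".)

The display pays 30; no display pays 18.
Fit: assigned the display, nets 30 − 8 = 22; deviating to no display nets 18.
Unfit: assigned no display, nets 18; deviating to the display nets 30 − 23 = 7.
Both types strictly prefer their assigned action; no profitable deviation.

Neither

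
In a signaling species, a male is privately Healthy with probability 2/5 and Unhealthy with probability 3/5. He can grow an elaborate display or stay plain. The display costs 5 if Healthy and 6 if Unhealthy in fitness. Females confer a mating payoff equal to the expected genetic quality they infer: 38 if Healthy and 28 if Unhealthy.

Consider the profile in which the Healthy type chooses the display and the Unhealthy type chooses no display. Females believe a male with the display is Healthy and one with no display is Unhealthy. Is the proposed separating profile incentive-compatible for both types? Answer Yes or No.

Under these beliefs, the display earns mating payoff 38 and no display earns mating payoff 28.
Healthy: the display nets 38 − 5 = 33; no display nets 28. Healthy prefers the display.
Unhealthy: the display nets 38 − 6 = 32; no display nets 28. Unhealthy would deviate to the display.
Unhealthy has a profitable deviation, so the profile is not an equilibrium.

No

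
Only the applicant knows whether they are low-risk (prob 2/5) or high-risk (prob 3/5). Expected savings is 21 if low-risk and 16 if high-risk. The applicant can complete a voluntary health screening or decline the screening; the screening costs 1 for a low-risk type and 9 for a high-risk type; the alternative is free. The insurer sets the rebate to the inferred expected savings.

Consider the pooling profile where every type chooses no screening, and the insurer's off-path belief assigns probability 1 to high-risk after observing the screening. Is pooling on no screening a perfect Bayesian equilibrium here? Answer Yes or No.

On path, the insurer holds the prior and pays 2/5·21 + 3/5·16 = 18. Off path (the screening), believing high-risk, it pays 16.
low-risk: no screening nets 18; the screening nets 16 − 1 = 15. low-risk stays.
high-risk: no screening nets 18; the screening nets 16 − 9 = 7. high-risk stays.
No type deviates, so pooling is sustained.

Yes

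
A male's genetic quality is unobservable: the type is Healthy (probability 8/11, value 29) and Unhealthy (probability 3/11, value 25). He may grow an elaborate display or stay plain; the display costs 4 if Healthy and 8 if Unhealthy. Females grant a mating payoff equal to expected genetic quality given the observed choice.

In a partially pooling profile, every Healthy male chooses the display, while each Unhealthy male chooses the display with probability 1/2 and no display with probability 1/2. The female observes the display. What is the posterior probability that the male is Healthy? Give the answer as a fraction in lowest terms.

16/19

P(the display) = (8/11)·1 + (3/11)·(1/2) = 19/22.
By Bayes' rule, P(Healthy | the display) = (8/11) / (19/22) = 16/19.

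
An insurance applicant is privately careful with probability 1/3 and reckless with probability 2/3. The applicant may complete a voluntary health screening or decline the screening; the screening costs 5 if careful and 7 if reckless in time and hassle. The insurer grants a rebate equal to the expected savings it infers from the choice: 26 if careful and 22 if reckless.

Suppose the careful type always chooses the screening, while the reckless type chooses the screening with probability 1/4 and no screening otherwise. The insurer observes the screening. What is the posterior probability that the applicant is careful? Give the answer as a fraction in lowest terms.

P(the screening) = (1/3)·1 + (2/3)·(1/4) = 1/2.
By Bayes' rule, P(careful | the screening) = (1/3) / (1/2) = 2/3.

2/3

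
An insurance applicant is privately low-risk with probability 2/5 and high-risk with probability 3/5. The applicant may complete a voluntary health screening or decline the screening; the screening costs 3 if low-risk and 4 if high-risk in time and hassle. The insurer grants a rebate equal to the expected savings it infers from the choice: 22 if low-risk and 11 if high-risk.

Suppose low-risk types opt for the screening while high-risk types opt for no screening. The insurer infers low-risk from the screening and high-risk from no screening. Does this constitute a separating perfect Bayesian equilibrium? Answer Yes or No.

Under these beliefs, the screening earns rebate 22 and no screening earns rebate 11.
low-risk: the screening nets 22 − 3 = 19; no screening nets 11. low-risk prefers the screening.
high-risk: the screening nets 22 − 4 = 18; no screening nets 11. high-risk would deviate to the screening.
high-risk has a profitable deviation, so the profile is not an equilibrium.

No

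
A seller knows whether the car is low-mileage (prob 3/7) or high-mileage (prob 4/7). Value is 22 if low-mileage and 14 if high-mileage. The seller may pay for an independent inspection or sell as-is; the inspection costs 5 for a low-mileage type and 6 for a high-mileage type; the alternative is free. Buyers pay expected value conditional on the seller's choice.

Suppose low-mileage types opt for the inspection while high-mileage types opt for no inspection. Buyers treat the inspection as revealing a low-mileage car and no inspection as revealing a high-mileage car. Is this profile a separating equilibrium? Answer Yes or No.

Under these beliefs, the inspection earns price 22 and no inspection earns price 14.
low-mileage: the inspection nets 22 − 5 = 17; no inspection nets 14. low-mileage prefers the inspection.
high-mileage: the inspection nets 22 − 6 = 16; no inspection nets 14. high-mileage would deviate to the inspection.
high-mileage has a profitable deviation, so the profile is not an equilibrium.

No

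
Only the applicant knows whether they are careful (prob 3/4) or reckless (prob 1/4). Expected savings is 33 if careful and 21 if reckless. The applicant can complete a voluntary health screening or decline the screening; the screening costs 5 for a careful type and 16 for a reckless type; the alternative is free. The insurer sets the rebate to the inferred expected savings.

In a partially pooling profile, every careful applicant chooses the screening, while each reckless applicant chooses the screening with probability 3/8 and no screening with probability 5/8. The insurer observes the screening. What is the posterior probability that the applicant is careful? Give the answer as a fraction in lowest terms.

8/9

P(the screening) = (3/4)·1 + (1/4)·(3/8) = 27/32.
By Bayes' rule, P(careful | the screening) = (3/4) / (27/32) = 8/9.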